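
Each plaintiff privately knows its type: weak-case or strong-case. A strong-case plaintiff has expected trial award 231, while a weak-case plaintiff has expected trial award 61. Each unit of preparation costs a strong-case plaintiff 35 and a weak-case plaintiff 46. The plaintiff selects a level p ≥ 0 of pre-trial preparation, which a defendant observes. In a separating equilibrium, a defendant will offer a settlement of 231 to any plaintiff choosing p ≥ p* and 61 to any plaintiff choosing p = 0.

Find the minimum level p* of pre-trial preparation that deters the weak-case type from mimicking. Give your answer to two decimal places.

3.70

A weak-case plaintiff choosing p = 0 receives 61.
Imitating at p* instead would pay 231 at cost 46·p*, netting 231 − 46·p*.
Indifference: 61 = 231 − 46·p*, so p* = (231 − 61) / 46 ≈ 3.70.
At p* the weak-case type's incentive constraint just binds; the strong-case type strictly prefers p* since its per-unit cost is lower.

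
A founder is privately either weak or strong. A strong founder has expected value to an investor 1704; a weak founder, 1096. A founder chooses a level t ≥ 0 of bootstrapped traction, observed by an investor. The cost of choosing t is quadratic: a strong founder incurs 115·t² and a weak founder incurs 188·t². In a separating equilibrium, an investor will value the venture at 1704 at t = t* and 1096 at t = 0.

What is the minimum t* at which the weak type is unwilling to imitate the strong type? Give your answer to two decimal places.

The weak type at t = 0 receives 1096; imitating at t* yields 1704 − 188·t*².
Indifference: 1096 = 1704 − 188·t*², so t*² = (1704 − 1096) / 188 ≈ 3.2340.
t* = √3.2340 ≈ 1.80.

1.80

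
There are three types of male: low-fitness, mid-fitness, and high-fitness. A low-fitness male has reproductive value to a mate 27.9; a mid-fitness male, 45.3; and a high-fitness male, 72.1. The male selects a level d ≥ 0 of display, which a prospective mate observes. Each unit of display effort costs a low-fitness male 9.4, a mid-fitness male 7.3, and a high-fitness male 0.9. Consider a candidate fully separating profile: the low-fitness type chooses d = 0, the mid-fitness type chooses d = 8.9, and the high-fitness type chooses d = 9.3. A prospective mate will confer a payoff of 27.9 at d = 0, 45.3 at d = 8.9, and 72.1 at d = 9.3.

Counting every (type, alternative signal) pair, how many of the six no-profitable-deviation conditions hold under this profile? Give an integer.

4

Mid-fitness (own payoff 45.3 − 7.3×8.9 = -19.67): to d=0 gives 27.9 → profitable ✗; to d=9.3 gives 72.1 − 7.3×9.3 = 4.21 → profitable ✗.
Low-fitness (own payoff 27.9): to d=8.9 gives 45.3 − 9.4×8.9 = -38.36 → no gain ✓; to d=9.3 gives 72.1 − 9.4×9.3 = -15.32 → no gain ✓.
High-fitness (own payoff 72.1 − 0.9×9.3 = 63.73): to d=0 gives 27.9 → no gain ✓; to d=8.9 gives 45.3 − 0.9×8.9 = 37.29 → no gain ✓.
4 of the 6 constraints hold; not an equilibrium.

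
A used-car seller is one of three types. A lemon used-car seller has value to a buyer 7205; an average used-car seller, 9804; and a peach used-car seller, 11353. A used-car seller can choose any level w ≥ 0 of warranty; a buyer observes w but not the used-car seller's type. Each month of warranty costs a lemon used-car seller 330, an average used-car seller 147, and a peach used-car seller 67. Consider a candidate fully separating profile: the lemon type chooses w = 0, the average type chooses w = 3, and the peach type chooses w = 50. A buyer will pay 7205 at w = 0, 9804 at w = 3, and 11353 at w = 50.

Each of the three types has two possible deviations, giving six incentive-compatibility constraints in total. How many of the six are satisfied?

Lemon (own payoff 7205): to w=3 gives 9804 − 330×3 = 8814 → profitable ✗; to w=50 gives 11353 − 330×50 = -5147 → no gain ✓.
Average (own payoff 9804 − 147×3 = 9363): to w=0 gives 7205 → no gain ✓; to w=50 gives 11353 − 147×50 = 4003 → no gain ✓.
Peach (own payoff 11353 − 67×50 = 8003): to w=0 gives 7205 → no gain ✓; to w=3 gives 9804 − 67×3 = 9603 → profitable ✗.
4 of the 6 constraints hold; not an equilibrium.

4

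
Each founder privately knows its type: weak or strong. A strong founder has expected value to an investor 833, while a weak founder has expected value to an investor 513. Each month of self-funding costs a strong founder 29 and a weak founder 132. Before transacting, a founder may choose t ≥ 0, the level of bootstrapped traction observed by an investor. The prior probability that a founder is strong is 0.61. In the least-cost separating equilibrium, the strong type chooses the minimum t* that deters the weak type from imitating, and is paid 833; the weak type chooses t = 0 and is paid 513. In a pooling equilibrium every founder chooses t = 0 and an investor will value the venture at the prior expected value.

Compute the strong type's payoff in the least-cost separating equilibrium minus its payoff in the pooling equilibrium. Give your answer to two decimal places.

Least-cost separating signal: t* solves 513 = 833 − 132·t*, so t* = (833 − 513)/132 ≈ 2.4242.
Strong type's separating payoff: 833 − 29 × t* = 833 − 29 × (833 − 513)/132 = 833 − 9280/132 ≈ 762.6970.
Pooling payoff: 0.61 × 833 + 0.39 × 513 = 708.2.
Difference: 762.6970 − 708.2 = 54.497, i.e. 54.50 to two decimal places.
The strong type prefers to separate.

54.50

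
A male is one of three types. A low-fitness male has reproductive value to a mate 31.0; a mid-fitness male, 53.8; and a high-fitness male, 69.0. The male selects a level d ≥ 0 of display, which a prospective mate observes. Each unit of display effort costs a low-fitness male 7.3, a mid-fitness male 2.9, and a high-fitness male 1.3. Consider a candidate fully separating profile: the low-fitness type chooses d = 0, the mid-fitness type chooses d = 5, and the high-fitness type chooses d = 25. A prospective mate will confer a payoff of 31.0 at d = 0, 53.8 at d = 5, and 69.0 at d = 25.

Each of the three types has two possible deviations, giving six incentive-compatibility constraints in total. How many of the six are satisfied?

5

High-fitness (own payoff 69.0 − 1.3×25 = 36.5): to d=0 gives 31.0 → no gain ✓; to d=5 gives 53.8 − 1.3×5 = 47.3 → profitable ✗.
Mid-fitness (own payoff 53.8 − 2.9×5 = 39.3): to d=0 gives 31.0 → no gain ✓; to d=25 gives 69.0 − 2.9×25 = -3.5 → no gain ✓.
Low-fitness (own payoff 31.0): to d=5 gives 53.8 − 7.3×5 = 17.3 → no gain ✓; to d=25 gives 69.0 − 7.3×25 = -113.5 → no gain ✓.
5 of the 6 constraints hold; not an equilibrium.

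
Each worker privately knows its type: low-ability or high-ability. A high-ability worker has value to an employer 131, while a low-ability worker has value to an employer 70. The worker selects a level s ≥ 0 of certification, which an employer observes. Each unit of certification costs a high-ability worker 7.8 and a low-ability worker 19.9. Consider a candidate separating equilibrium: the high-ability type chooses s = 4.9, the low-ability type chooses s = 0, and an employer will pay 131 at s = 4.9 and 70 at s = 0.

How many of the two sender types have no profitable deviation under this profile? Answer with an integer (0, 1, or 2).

2

Low-ability type: stay at 0 → 70; mimic → 131 − 19.9 × 4.9 = 33.49. IC holds (70 ≥ 33.49).
High-ability type: signal → 131 − 7.8 × 4.9 = 92.78; deviate to 0 → 70. IC holds (92.78 ≥ 70).
2 of 2 constraints hold, so this is a separating equilibrium.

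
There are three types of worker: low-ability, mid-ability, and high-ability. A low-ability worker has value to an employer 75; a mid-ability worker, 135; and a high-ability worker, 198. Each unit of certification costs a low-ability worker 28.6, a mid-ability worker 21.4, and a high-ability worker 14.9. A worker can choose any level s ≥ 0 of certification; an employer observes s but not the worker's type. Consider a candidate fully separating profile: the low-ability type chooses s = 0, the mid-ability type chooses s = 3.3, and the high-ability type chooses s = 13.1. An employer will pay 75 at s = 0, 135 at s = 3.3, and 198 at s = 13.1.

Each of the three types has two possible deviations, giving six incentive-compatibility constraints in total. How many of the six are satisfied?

3

Mid-ability (own payoff 135 − 21.4×3.3 = 64.38): to s=0 gives 75 → profitable ✗; to s=13.1 gives 198 − 21.4×13.1 = -82.34 → no gain ✓.
Low-ability (own payoff 75): to s=3.3 gives 135 − 28.6×3.3 = 40.62 → no gain ✓; to s=13.1 gives 198 − 28.6×13.1 = -176.66 → no gain ✓.
High-ability (own payoff 198 − 14.9×13.1 = 2.81): to s=0 gives 75 → profitable ✗; to s=3.3 gives 135 − 14.9×3.3 = 85.83 → profitable ✗.
3 of the 6 constraints hold; not an equilibrium.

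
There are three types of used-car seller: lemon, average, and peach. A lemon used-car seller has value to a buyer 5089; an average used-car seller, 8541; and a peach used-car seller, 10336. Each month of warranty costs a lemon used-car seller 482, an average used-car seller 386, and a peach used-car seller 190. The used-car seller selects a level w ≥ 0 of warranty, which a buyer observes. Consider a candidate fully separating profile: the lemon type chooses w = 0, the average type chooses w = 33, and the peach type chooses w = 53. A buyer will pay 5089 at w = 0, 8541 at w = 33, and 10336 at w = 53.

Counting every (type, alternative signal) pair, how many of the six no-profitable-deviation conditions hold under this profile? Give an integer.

3

Average (own payoff 8541 − 386×33 = -4197): to w=0 gives 5089 → profitable ✗; to w=53 gives 10336 − 386×53 = -10122 → no gain ✓.
Lemon (own payoff 5089): to w=33 gives 8541 − 482×33 = -7365 → no gain ✓; to w=53 gives 10336 − 482×53 = -15210 → no gain ✓.
Peach (own payoff 10336 − 190×53 = 266): to w=0 gives 5089 → profitable ✗; to w=33 gives 8541 − 190×33 = 2271 → profitable ✗.
3 of the 6 constraints hold; not an equilibrium.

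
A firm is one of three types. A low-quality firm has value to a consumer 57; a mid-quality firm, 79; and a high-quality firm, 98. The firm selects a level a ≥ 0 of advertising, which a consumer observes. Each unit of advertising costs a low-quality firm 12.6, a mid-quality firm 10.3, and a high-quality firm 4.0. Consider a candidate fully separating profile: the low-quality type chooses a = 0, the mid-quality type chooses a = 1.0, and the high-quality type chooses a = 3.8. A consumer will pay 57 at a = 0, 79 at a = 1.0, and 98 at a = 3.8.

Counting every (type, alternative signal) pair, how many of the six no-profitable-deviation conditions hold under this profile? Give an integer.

5

Low-quality (own payoff 57): to a=1.0 gives 79 − 12.6×1.0 = 66.4 → profitable ✗; to a=3.8 gives 98 − 12.6×3.8 = 50.12 → no gain ✓.
Mid-quality (own payoff 79 − 10.3×1.0 = 68.7): to a=0 gives 57 → no gain ✓; to a=3.8 gives 98 − 10.3×3.8 = 58.86 → no gain ✓.
High-quality (own payoff 98 − 4.0×3.8 = 82.8): to a=0 gives 57 → no gain ✓; to a=1.0 gives 79 − 4.0×1.0 = 75 → no gain ✓.
5 of the 6 constraints hold; not an equilibrium.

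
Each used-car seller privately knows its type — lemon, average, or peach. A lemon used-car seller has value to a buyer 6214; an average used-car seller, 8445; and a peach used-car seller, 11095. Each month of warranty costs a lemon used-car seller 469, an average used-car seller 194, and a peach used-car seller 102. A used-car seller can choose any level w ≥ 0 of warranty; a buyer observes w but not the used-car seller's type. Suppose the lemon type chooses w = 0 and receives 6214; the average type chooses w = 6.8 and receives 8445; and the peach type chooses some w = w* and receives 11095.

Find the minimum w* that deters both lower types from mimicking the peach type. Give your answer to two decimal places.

Average type (on-path payoff 8445 − 194×6.8 = 7125.8) won't mimic when 7125.8 ≥ 11095 − 194·w*, i.e. w* ≥ 20.46.
Lemon type (on-path payoff 6214) won't mimic when 6214 ≥ 11095 − 469·w*, i.e. w* ≥ 10.41.
Both must hold, so w* = max(10.41, 20.46) = 20.46. The average type's constraint binds.

20.46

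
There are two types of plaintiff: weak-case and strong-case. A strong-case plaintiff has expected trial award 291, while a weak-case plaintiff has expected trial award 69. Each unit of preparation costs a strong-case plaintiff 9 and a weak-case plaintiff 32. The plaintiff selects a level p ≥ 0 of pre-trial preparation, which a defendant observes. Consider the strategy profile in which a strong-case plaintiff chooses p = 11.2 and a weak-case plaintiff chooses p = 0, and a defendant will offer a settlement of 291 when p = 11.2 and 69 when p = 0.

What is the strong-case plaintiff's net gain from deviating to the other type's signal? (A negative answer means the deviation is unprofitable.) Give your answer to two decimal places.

Playing p = 11.2 the strong-case plaintiff receives 291 − 9 × 11.2 = 190.2.
Deviating to p = 0 yields 69 instead.
Gain from deviating: 69 − 190.2 = -121.20.
The gain is negative, so the strong-case type's incentive-compatibility constraint is satisfied.

-121.20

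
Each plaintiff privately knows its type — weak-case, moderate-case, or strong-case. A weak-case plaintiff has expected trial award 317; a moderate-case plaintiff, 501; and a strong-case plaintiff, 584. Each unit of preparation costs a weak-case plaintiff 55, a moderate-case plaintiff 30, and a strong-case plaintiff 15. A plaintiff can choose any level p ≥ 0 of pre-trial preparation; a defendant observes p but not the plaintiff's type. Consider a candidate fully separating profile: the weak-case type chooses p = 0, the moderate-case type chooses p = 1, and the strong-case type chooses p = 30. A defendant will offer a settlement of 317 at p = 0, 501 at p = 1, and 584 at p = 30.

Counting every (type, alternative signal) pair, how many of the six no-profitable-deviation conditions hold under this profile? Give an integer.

3

Strong-case (own payoff 584 − 15×30 = 134): to p=0 gives 317 → profitable ✗; to p=1 gives 501 − 15×1 = 486 → profitable ✗.
Weak-case (own payoff 317): to p=1 gives 501 − 55×1 = 446 → profitable ✗; to p=30 gives 584 − 55×30 = -1066 → no gain ✓.
Moderate-case (own payoff 501 − 30×1 = 471): to p=0 gives 317 → no gain ✓; to p=30 gives 584 − 30×30 = -316 → no gain ✓.
3 of the 6 constraints hold; not an equilibrium.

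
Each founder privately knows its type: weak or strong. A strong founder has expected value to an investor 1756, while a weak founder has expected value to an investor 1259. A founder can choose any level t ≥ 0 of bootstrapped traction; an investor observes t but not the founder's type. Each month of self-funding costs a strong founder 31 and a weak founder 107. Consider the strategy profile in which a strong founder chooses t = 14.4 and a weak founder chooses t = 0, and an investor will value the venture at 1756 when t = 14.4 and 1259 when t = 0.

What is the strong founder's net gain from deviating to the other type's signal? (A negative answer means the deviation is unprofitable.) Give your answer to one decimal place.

-50.6

Playing t = 14.4 the strong founder receives 1756 − 31 × 14.4 = 1309.6.
Deviating to t = 0 yields 1259 instead.
Gain from deviating: 1259 − 1309.6 = -50.6.
The gain is negative, so the strong type's incentive-compatibility constraint is satisfied.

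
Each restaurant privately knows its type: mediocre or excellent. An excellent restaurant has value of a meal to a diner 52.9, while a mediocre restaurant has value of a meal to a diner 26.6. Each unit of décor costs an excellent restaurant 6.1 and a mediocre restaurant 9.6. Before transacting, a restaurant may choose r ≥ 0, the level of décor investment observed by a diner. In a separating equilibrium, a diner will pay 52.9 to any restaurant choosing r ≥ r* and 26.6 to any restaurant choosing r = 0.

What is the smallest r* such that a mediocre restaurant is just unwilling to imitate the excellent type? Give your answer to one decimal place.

A mediocre restaurant choosing r = 0 receives 26.6.
Imitating at r* instead would pay 52.9 at cost 9.6·r*, netting 52.9 − 9.6·r*.
Indifference: 26.6 = 52.9 − 9.6·r*, so r* = (52.9 − 26.6) / 9.6 ≈ 2.7.
This is the mediocre type's binding incentive-compatibility constraint; any r ≥ 2.7 sustains separation on that side.

2.7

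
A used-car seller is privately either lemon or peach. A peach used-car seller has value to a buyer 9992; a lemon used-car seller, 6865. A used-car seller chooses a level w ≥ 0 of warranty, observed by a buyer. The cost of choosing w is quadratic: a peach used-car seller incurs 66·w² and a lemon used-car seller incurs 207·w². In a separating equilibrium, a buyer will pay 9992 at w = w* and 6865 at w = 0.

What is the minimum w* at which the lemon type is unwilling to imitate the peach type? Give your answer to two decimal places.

3.89

The lemon type at w = 0 receives 6865; imitating at w* yields 9992 − 207·w*².
Indifference: 6865 = 9992 − 207·w*², so w*² = (9992 − 6865) / 207 ≈ 15.1063.
w* = √15.1063 ≈ 3.89.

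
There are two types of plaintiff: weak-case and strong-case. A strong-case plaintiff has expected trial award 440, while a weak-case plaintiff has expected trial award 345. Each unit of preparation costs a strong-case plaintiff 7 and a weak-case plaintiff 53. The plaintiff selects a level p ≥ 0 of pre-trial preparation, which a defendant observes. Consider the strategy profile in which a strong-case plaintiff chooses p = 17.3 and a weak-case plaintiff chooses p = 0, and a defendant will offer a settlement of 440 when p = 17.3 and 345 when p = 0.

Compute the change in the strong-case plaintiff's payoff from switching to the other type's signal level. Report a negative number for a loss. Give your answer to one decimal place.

26.1

Playing p = 17.3 the strong-case plaintiff receives 440 − 7 × 17.3 = 318.9.
Deviating to p = 0 yields 345 instead.
Gain from deviating: 345 − 318.9 = 26.1.
The gain is positive, so the strong-case type's incentive-compatibility constraint is violated — this profile is not a separating equilibrium.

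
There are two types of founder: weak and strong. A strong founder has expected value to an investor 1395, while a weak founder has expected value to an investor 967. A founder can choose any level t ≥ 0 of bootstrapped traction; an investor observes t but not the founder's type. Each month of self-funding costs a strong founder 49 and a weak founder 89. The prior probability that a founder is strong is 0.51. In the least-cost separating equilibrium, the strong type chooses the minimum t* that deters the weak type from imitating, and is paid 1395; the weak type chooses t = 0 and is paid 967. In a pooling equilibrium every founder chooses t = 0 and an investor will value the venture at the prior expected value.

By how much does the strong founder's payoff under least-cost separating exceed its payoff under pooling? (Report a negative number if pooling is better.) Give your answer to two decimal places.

-25.92

Least-cost separating signal: t* solves 967 = 1395 − 89·t*, so t* = (1395 − 967)/89 ≈ 4.8090.
Strong type's separating payoff: 1395 − 49 × t* = 1395 − 49 × (1395 − 967)/89 = 1395 − 20972/89 ≈ 1159.3596.
Pooling payoff: 0.51 × 1395 + 0.49 × 967 = 1185.28.
Difference: 1159.3596 − 1185.28 = -25.9204, i.e. -25.92 to two decimal places.
The strong type would prefer the pooling outcome.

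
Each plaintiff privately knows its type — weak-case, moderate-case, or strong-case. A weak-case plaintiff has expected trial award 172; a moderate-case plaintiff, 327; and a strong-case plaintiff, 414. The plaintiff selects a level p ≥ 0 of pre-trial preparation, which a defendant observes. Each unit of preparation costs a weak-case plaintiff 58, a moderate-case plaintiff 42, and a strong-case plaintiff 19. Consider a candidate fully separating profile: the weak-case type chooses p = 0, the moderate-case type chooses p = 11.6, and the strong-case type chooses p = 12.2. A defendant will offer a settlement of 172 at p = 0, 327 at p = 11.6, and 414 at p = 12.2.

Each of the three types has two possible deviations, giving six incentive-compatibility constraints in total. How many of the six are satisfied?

Moderate-case (own payoff 327 − 42×11.6 = -160.2): to p=0 gives 172 → profitable ✗; to p=12.2 gives 414 − 42×12.2 = -98.4 → profitable ✗.
Weak-case (own payoff 172): to p=11.6 gives 327 − 58×11.6 = -345.8 → no gain ✓; to p=12.2 gives 414 − 58×12.2 = -293.6 → no gain ✓.
Strong-case (own payoff 414 − 19×12.2 = 182.2): to p=0 gives 172 → no gain ✓; to p=11.6 gives 327 − 19×11.6 = 106.6 → no gain ✓.
4 of the 6 constraints hold; not an equilibrium.

4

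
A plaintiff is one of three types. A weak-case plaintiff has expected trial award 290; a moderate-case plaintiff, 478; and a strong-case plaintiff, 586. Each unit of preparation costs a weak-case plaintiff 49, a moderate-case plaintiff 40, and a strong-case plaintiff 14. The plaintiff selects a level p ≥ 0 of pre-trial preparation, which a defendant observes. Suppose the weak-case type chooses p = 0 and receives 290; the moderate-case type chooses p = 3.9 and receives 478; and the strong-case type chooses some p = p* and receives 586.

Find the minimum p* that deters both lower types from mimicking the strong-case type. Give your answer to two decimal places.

6.60

Weak-case type (on-path payoff 290) won't mimic when 290 ≥ 586 − 49·p*, i.e. p* ≥ 6.04.
Moderate-case type (on-path payoff 478 − 40×3.9 = 322) won't mimic when 322 ≥ 586 − 40·p*, i.e. p* ≥ 6.60.
Both must hold, so p* = max(6.04, 6.60) = 6.60. The moderate-case type's constraint binds.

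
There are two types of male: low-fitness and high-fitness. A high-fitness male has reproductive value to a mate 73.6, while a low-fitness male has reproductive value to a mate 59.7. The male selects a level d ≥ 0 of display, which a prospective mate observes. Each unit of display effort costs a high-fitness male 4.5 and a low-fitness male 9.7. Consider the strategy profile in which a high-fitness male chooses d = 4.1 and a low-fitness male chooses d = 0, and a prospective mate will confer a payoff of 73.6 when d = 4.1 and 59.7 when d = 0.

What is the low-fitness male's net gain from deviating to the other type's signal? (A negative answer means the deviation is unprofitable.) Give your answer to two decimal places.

-25.87

Playing d = 0 the low-fitness male receives 59.7.
Deviating to d = 4.1 brings payment 73.6 at cost 9.7 × 4.1 = 39.77, netting 33.83.
Gain from deviating: 33.83 − 59.7 = -25.87.
The gain is negative, so the low-fitness type's incentive-compatibility constraint is satisfied.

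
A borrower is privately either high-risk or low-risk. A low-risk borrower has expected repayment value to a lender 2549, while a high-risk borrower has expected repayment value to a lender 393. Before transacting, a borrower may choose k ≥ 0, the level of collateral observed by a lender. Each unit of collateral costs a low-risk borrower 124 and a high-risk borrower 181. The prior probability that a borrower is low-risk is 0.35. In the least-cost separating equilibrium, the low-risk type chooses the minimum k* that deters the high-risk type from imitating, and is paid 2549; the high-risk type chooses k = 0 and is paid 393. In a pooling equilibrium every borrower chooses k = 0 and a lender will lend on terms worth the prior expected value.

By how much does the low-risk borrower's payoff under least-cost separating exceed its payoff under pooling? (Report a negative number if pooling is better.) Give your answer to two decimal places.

-75.64

Least-cost separating signal: k* solves 393 = 2549 − 181·k*, so k* = (2549 − 393)/181 ≈ 11.9116.
Low-risk type's separating payoff: 2549 − 124 × k* = 2549 − 124 × (2549 − 393)/181 = 2549 − 267344/181 ≈ 1071.9613.
Pooling payoff: 0.35 × 2549 + 0.65 × 393 = 1147.6.
Difference: 1071.9613 − 1147.6 = -75.6387, i.e. -75.64 to two decimal places.
The low-risk type would prefer the pooling outcome.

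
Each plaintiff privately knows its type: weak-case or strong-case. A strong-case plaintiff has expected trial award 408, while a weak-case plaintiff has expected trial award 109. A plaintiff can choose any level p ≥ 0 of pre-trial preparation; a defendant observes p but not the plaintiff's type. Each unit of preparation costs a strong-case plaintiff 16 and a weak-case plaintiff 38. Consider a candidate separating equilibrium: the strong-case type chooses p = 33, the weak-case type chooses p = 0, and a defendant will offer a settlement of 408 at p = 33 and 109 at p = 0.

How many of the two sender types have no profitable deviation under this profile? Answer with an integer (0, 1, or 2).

Strong-case type: signal → 408 − 16 × 33 = -120; deviate to 0 → 109. IC fails (-120 < 109).
Weak-case type: stay at 0 → 109; mimic → 408 − 38 × 33 = -846. IC holds (109 ≥ -846).
1 of 2 constraints hold, so this profile is not an equilibrium.

1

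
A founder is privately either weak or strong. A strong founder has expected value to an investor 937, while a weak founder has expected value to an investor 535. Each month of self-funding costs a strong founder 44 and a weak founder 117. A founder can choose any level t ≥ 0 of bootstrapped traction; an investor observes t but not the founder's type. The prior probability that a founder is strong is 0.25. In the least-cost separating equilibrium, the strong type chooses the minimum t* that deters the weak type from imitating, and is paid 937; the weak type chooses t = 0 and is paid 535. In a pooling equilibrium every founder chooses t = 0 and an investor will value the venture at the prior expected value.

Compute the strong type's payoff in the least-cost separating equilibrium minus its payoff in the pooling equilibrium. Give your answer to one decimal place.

150.3

Least-cost separating signal: t* solves 535 = 937 − 117·t*, so t* = (937 − 535)/117 ≈ 3.4359.
Strong type's separating payoff: 937 − 44 × t* = 937 − 44 × (937 − 535)/117 = 937 − 17688/117 ≈ 785.821.
Pooling payoff: 0.25 × 937 + 0.75 × 535 = 635.5.
Difference: 785.821 − 635.5 = 150.321, i.e. 150.3 to one decimal place.
The strong type prefers to separate.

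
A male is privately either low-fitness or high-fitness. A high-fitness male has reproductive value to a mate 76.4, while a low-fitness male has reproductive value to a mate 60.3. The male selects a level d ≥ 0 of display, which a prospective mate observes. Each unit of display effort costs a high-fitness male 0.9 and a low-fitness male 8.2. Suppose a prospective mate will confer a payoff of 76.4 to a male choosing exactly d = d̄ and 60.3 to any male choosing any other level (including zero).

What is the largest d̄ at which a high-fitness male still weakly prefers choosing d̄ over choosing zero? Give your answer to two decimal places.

Choosing d̄ yields the high-fitness type 76.4 − 0.9·d̄; choosing zero yields 60.3.
The high-fitness type is indifferent at 76.4 − 0.9·d̄ = 60.3, i.e. d̄ = (76.4 − 60.3) / 0.9 ≈ 17.89.
For any d̄ above 17.89 the high-fitness type would rather pool at zero, so separation collapses.

17.89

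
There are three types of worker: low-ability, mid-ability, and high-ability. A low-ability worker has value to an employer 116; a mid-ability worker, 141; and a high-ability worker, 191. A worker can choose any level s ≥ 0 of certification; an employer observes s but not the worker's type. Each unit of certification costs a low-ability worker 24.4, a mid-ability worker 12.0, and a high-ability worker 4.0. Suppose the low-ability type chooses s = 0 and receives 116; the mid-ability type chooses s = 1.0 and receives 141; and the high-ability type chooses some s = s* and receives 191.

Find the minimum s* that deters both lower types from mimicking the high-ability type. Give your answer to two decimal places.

Low-ability type (on-path payoff 116) won't mimic when 116 ≥ 191 − 24.4·s*, i.e. s* ≥ 3.07.
Mid-ability type (on-path payoff 141 − 12.0×1.0 = 129) won't mimic when 129 ≥ 191 − 12.0·s*, i.e. s* ≥ 5.17.
Both must hold, so s* = max(3.07, 5.17) = 5.17. The mid-ability type's constraint binds.

5.17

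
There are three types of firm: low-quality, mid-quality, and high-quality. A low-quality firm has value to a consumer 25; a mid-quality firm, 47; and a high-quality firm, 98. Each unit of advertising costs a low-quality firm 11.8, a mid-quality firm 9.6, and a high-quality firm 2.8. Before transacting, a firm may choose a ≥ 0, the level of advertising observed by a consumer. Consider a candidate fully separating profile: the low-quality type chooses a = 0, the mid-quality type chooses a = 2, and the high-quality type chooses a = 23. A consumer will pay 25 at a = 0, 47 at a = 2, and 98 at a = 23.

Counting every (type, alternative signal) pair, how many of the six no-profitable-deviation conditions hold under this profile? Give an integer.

5

High-quality (own payoff 98 − 2.8×23 = 33.6): to a=0 gives 25 → no gain ✓; to a=2 gives 47 − 2.8×2 = 41.4 → profitable ✗.
Mid-quality (own payoff 47 − 9.6×2 = 27.8): to a=0 gives 25 → no gain ✓; to a=23 gives 98 − 9.6×23 = -122.8 → no gain ✓.
Low-quality (own payoff 25): to a=2 gives 47 − 11.8×2 = 23.4 → no gain ✓; to a=23 gives 98 − 11.8×23 = -173.4 → no gain ✓.
5 of the 6 constraints hold; not an equilibrium.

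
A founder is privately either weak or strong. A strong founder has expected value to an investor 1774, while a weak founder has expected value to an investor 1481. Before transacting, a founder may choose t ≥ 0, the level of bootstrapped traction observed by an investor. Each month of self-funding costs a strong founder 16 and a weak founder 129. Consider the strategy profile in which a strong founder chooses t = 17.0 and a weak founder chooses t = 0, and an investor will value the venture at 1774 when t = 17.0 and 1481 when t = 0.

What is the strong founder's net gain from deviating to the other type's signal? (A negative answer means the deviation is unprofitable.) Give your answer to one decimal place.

-21.0

Playing t = 17.0 the strong founder receives 1774 − 16 × 17.0 = 1502.
Deviating to t = 0 yields 1481 instead.
Gain from deviating: 1481 − 1502 = -21.0.
The gain is negative, so the strong type's incentive-compatibility constraint is satisfied.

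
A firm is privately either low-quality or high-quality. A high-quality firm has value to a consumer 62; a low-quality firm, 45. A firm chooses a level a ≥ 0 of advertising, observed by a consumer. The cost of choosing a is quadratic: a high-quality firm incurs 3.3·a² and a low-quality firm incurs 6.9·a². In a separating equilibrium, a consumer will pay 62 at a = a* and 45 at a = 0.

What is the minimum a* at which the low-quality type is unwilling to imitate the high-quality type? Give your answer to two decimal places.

The low-quality type at a = 0 receives 45; imitating at a* yields 62 − 6.9·a*².
Indifference: 45 = 62 − 6.9·a*², so a*² = (62 − 45) / 6.9 ≈ 2.4638.
a* = √2.4638 ≈ 1.57.

1.57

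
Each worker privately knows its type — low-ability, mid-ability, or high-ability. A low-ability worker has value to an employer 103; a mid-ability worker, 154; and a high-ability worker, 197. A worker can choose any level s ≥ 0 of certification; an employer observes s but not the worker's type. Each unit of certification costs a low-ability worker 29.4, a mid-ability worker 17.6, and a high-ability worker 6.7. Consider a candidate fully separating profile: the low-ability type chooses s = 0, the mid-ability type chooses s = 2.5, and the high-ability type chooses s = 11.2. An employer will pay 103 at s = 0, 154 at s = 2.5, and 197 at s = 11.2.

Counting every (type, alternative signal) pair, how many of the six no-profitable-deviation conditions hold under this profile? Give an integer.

Low-ability (own payoff 103): to s=2.5 gives 154 − 29.4×2.5 = 80.5 → no gain ✓; to s=11.2 gives 197 − 29.4×11.2 = -132.28 → no gain ✓.
High-ability (own payoff 197 − 6.7×11.2 = 121.96): to s=0 gives 103 → no gain ✓; to s=2.5 gives 154 − 6.7×2.5 = 137.25 → profitable ✗.
Mid-ability (own payoff 154 − 17.6×2.5 = 110): to s=0 gives 103 → no gain ✓; to s=11.2 gives 197 − 17.6×11.2 = -0.12 → no gain ✓.
5 of the 6 constraints hold; not an equilibrium.

5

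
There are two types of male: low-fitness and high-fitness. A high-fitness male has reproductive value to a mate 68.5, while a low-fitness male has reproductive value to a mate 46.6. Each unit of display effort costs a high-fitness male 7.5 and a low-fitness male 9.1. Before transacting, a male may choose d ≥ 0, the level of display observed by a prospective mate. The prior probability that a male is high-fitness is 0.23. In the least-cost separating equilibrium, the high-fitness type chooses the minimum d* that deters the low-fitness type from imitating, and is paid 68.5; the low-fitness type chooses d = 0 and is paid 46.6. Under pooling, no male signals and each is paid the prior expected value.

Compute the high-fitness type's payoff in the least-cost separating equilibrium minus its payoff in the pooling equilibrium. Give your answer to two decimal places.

-1.19

Least-cost separating signal: d* solves 46.6 = 68.5 − 9.1·d*, so d* = (68.5 − 46.6)/9.1 ≈ 2.4066.
High-fitness type's separating payoff: 68.5 − 7.5 × d* = 68.5 − 7.5 × (68.5 − 46.6)/9.1 = 68.5 − 164.25/9.1 ≈ 50.4505.
Pooling payoff: 0.23 × 68.5 + 0.77 × 46.6 = 51.637.
Difference: 50.4505 − 51.637 = -1.1865, i.e. -1.19 to two decimal places.
The high-fitness type would prefer the pooling outcome.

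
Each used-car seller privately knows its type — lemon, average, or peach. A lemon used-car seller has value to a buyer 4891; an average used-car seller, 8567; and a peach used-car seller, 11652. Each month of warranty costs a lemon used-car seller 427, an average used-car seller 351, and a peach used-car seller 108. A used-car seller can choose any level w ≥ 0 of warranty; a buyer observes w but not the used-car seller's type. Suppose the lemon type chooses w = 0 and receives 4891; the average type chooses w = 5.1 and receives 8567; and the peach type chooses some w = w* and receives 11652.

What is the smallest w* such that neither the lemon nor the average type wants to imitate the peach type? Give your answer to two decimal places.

15.83

Lemon type (on-path payoff 4891) won't mimic when 4891 ≥ 11652 − 427·w*, i.e. w* ≥ 15.83.
Average type (on-path payoff 8567 − 351×5.1 = 6776.9) won't mimic when 6776.9 ≥ 11652 − 351·w*, i.e. w* ≥ 13.89.
Both must hold, so w* = max(15.83, 13.89) = 15.83. The lemon type's constraint binds.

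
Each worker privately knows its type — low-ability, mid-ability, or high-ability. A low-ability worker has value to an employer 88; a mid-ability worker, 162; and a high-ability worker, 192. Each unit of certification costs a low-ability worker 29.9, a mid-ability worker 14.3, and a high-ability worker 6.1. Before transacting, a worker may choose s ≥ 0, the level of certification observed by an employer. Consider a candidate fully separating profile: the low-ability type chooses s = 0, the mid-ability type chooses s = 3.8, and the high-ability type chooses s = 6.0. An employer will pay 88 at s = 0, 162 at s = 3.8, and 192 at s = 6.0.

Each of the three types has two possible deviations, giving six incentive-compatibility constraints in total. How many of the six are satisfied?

6

Mid-ability (own payoff 162 − 14.3×3.8 = 107.66): to s=0 gives 88 → no gain ✓; to s=6.0 gives 192 − 14.3×6.0 = 106.2 → no gain ✓.
High-ability (own payoff 192 − 6.1×6.0 = 155.4): to s=0 gives 88 → no gain ✓; to s=3.8 gives 162 − 6.1×3.8 = 138.82 → no gain ✓.
Low-ability (own payoff 88): to s=3.8 gives 162 − 29.9×3.8 = 48.38 → no gain ✓; to s=6.0 gives 192 − 29.9×6.0 = 12.6 → no gain ✓.
6 of the 6 constraints hold; this profile is a separating equilibrium.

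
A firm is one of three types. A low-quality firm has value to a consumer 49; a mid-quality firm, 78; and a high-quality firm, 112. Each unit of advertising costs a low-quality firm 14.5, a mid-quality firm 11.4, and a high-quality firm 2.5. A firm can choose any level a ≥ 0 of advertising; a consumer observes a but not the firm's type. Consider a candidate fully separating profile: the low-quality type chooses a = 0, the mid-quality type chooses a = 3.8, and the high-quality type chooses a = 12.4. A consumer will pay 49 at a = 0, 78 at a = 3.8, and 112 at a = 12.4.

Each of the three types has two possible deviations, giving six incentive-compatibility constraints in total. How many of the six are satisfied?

5

High-quality (own payoff 112 − 2.5×12.4 = 81): to a=0 gives 49 → no gain ✓; to a=3.8 gives 78 − 2.5×3.8 = 68.5 → no gain ✓.
Low-quality (own payoff 49): to a=3.8 gives 78 − 14.5×3.8 = 22.9 → no gain ✓; to a=12.4 gives 112 − 14.5×12.4 = -67.8 → no gain ✓.
Mid-quality (own payoff 78 − 11.4×3.8 = 34.68): to a=0 gives 49 → profitable ✗; to a=12.4 gives 112 − 11.4×12.4 = -29.36 → no gain ✓.
5 of the 6 constraints hold; not an equilibrium.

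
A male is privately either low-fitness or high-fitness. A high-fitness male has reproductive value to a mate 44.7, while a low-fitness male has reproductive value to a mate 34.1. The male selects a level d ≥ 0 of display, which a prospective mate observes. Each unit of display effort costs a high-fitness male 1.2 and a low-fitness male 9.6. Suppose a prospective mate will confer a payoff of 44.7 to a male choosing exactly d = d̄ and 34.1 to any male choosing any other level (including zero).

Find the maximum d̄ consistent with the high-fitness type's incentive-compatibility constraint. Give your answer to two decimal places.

8.83

Choosing d̄ yields the high-fitness type 44.7 − 1.2·d̄; choosing zero yields 34.1.
The high-fitness type is indifferent at 44.7 − 1.2·d̄ = 34.1, i.e. d̄ = (44.7 − 34.1) / 1.2 ≈ 8.83.
For any d̄ above 8.83 the high-fitness type would rather pool at zero, so separation collapses.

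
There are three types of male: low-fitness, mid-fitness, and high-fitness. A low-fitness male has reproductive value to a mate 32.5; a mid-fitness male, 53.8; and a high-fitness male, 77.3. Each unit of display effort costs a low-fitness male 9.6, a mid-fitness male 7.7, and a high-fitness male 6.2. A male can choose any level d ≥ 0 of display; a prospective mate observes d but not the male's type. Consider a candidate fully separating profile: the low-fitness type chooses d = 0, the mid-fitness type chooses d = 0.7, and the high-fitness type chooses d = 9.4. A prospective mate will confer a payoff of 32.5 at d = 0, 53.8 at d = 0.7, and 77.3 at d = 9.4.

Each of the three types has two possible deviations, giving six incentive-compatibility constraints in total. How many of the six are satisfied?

3

Mid-fitness (own payoff 53.8 − 7.7×0.7 = 48.41): to d=0 gives 32.5 → no gain ✓; to d=9.4 gives 77.3 − 7.7×9.4 = 4.92 → no gain ✓.
Low-fitness (own payoff 32.5): to d=0.7 gives 53.8 − 9.6×0.7 = 47.08 → profitable ✗; to d=9.4 gives 77.3 − 9.6×9.4 = -12.94 → no gain ✓.
High-fitness (own payoff 77.3 − 6.2×9.4 = 19.02): to d=0 gives 32.5 → profitable ✗; to d=0.7 gives 53.8 − 6.2×0.7 = 49.46 → profitable ✗.
3 of the 6 constraints hold; not an equilibrium.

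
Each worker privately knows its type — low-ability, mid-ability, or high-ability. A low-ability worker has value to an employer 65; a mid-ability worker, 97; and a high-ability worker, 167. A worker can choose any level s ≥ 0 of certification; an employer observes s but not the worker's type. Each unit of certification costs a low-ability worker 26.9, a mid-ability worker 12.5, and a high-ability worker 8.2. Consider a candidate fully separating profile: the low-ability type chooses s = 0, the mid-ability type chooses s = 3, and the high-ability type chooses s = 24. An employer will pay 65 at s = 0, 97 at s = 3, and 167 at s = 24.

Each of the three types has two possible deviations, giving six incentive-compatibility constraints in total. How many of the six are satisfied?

3

High-ability (own payoff 167 − 8.2×24 = -29.8): to s=0 gives 65 → profitable ✗; to s=3 gives 97 − 8.2×3 = 72.4 → profitable ✗.
Low-ability (own payoff 65): to s=3 gives 97 − 26.9×3 = 16.3 → no gain ✓; to s=24 gives 167 − 26.9×24 = -478.6 → no gain ✓.
Mid-ability (own payoff 97 − 12.5×3 = 59.5): to s=0 gives 65 → profitable ✗; to s=24 gives 167 − 12.5×24 = -133 → no gain ✓.
3 of the 6 constraints hold; not an equilibrium.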